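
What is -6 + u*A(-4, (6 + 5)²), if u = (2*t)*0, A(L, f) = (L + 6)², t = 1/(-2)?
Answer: -6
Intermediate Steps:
t = -½ ≈ -0.50000
A(L, f) = (6 + L)²
u = 0 (u = (2*(-½))*0 = -1*0 = 0)
-6 + u*A(-4, (6 + 5)²) = -6 + 0*(6 - 4)² = -6 + 0*2² = -6 + 0*4 = -6 + 0 = -6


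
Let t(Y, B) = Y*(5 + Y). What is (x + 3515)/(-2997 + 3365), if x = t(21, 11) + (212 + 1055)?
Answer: 333/23 ≈ 14.478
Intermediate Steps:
x = 1813 (x = 21*(5 + 21) + (212 + 1055) = 21*26 + 1267 = 546 + 1267 = 1813)
(x + 3515)/(-2997 + 3365) = (1813 + 3515)/(-2997 + 3365) = 5328/368 = 5328*(1/368) = 333/23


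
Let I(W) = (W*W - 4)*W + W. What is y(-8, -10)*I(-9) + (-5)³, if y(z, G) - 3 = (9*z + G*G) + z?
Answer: -16271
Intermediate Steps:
y(z, G) = 3 + G² + 10*z (y(z, G) = 3 + ((9*z + G*G) + z) = 3 + ((9*z + G²) + z) = 3 + ((G² + 9*z) + z) = 3 + (G² + 10*z) = 3 + G² + 10*z)
I(W) = W + W*(-4 + W²) (I(W) = (W² - 4)*W + W = (-4 + W²)*W + W = W*(-4 + W²) + W = W + W*(-4 + W²))
y(-8, -10)*I(-9) + (-5)³ = (3 + (-10)² + 10*(-8))*(-9*(-3 + (-9)²)) + (-5)³ = (3 + 100 - 80)*(-9*(-3 + 81)) - 125 = 23*(-9*78) - 125 = 23*(-702) - 125 = -16146 - 125 = -16271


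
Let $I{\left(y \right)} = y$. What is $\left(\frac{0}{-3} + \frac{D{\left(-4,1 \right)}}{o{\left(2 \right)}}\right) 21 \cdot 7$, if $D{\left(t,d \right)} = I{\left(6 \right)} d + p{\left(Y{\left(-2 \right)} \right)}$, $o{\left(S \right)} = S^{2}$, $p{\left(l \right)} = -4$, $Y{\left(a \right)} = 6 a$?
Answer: $\frac{147}{2} \approx 73.5$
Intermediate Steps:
$D{\left(t,d \right)} = -4 + 6 d$ ($D{\left(t,d \right)} = 6 d - 4 = -4 + 6 d$)
$\left(\frac{0}{-3} + \frac{D{\left(-4,1 \right)}}{o{\left(2 \right)}}\right) 21 \cdot 7 = \left(\frac{0}{-3} + \frac{-4 + 6 \cdot 1}{2^{2}}\right) 21 \cdot 7 = \left(0 \left(- \frac{1}{3}\right) + \frac{-4 + 6}{4}\right) 21 \cdot 7 = \left(0 + 2 \cdot \frac{1}{4}\right) 21 \cdot 7 = \left(0 + \frac{1}{2}\right) 21 \cdot 7 = \frac{1}{2} \cdot 21 \cdot 7 = \frac{21}{2} \cdot 7 = \frac{147}{2}$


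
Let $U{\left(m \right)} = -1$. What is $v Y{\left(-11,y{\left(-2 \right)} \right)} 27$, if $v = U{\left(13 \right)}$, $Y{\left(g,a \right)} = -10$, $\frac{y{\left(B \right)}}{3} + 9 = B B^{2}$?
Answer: $270$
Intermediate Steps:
$y{\left(B \right)} = -27 + 3 B^{3}$ ($y{\left(B \right)} = -27 + 3 B B^{2} = -27 + 3 B^{3}$)
$v = -1$
$v Y{\left(-11,y{\left(-2 \right)} \right)} 27 = \left(-1\right) \left(-10\right) 27 = 10 \cdot 27 = 270$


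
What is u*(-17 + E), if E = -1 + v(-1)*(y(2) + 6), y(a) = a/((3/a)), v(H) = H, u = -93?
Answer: 2356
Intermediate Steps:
y(a) = a²/3 (y(a) = a*(a/3) = a²/3)
E = -25/3 (E = -1 - ((⅓)*2² + 6) = -1 - ((⅓)*4 + 6) = -1 - (4/3 + 6) = -1 - 1*22/3 = -1 - 22/3 = -25/3 ≈ -8.3333)
u*(-17 + E) = -93*(-17 - 25/3) = -93*(-76/3) = 2356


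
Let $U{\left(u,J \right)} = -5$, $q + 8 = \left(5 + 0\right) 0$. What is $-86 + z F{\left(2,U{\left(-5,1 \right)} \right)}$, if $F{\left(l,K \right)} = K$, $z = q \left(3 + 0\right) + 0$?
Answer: $34$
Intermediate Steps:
$q = -8$ ($q = -8 + \left(5 + 0\right) 0 = -8 + 5 \cdot 0 = -8 + 0 = -8$)
$z = -24$ ($z = - 8 \left(3 + 0\right) + 0 = \left(-8\right) 3 + 0 = -24 + 0 = -24$)
$-86 + z F{\left(2,U{\left(-5,1 \right)} \right)} = -86 - -120 = -86 + 120 = 34$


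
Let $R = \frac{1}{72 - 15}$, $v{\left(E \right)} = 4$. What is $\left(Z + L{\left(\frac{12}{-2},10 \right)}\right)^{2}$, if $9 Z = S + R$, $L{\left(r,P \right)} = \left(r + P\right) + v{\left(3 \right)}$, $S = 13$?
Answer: $\frac{23483716}{263169} \approx 89.234$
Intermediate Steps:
$R = \frac{1}{57} \approx 0.017544$
$L{\left(r,P \right)} = 4 + P + r$ ($L{\left(r,P \right)} = \left(r + P\right) + 4 = \left(P + r\right) + 4 = 4 + P + r$)
$Z = \frac{742}{513}$ ($Z = \frac{13 + \frac{1}{57}}{9} = \frac{1}{9} \cdot \frac{742}{57} = \frac{742}{513} \approx 1.4464$)
$\left(Z + L{\left(\frac{12}{-2},10 \right)}\right)^{2} = \left(\frac{742}{513} + \left(4 + 10 + \frac{12}{-2}\right)\right)^{2} = \left(\frac{742}{513} + \left(4 + 10 + 12 \left(- \frac{1}{2}\right)\right)\right)^{2} = \left(\frac{742}{513} + \left(4 + 10 - 6\right)\right)^{2} = \left(\frac{742}{513} + 8\right)^{2} = \left(\frac{4846}{513}\right)^{2} = \frac{23483716}{263169}$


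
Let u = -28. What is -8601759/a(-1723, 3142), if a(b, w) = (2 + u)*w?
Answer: 8601759/81692 ≈ 105.30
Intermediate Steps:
a(b, w) = -26*w (a(b, w) = (2 - 28)*w = -26*w)
-8601759/a(-1723, 3142) = -8601759/((-26*3142)) = -8601759/(-81692) = -8601759*(-1/81692) = 8601759/81692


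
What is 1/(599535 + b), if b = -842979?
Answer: -1/243444 ≈ -4.1077e-6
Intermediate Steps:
1/(599535 + b) = 1/(599535 - 842979) = 1/(-243444) = -1/243444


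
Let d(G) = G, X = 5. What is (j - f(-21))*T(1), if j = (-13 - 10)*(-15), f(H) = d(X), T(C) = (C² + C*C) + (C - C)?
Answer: 680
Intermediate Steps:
T(C) = 2*C² (T(C) = (C² + C²) + 0 = 2*C² + 0 = 2*C²)
f(H) = 5
j = 345 (j = -23*(-15) = 345)
(j - f(-21))*T(1) = (345 - 1*5)*(2*1²) = (345 - 5)*(2*1) = 340*2 = 680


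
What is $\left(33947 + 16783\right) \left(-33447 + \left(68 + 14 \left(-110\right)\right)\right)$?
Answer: $-1771440870$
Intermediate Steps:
$\left(33947 + 16783\right) \left(-33447 + \left(68 + 14 \left(-110\right)\right)\right) = 50730 \left(-33447 + \left(68 - 1540\right)\right) = 50730 \left(-33447 - 1472\right) = 50730 \left(-34919\right) = -1771440870$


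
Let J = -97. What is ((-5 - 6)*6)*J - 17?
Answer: 6385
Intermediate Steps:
((-5 - 6)*6)*J - 17 = ((-5 - 6)*6)*(-97) - 17 = -11*6*(-97) - 17 = -66*(-97) - 17 = 6402 - 17 = 6385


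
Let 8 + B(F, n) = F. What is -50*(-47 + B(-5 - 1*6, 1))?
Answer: 3300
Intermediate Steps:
B(F, n) = -8 + F
-50*(-47 + B(-5 - 1*6, 1)) = -50*(-47 + (-8 + (-5 - 1*6))) = -50*(-47 + (-8 + (-5 - 6))) = -50*(-47 + (-8 - 11)) = -50*(-47 - 19) = -50*(-66) = 3300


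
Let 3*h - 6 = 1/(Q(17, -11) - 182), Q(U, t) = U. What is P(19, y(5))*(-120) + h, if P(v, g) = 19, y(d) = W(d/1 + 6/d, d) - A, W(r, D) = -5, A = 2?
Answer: -1127611/495 ≈ -2278.0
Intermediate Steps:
h = 989/495 (h = 2 + 1/(3*(17 - 182)) = 2 + (⅓)/(-165) = 2 + (⅓)*(-1/165) = 2 - 1/495 = 989/495 ≈ 1.9980)
y(d) = -7 (y(d) = -5 - 1*2 = -5 - 2 = -7)
P(19, y(5))*(-120) + h = 19*(-120) + 989/495 = -2280 + 989/495 = -1127611/495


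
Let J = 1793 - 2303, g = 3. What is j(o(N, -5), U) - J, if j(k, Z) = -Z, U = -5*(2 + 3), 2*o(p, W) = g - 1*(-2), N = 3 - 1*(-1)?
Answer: 535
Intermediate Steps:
N = 4 (N = 3 + 1 = 4)
o(p, W) = 5/2 (o(p, W) = (3 - 1*(-2))/2 = (3 + 2)/2 = (½)*5 = 5/2)
J = -510
U = -25 (U = -5*5 = -25)
j(o(N, -5), U) - J = -1*(-25) - 1*(-510) = 25 + 510 = 535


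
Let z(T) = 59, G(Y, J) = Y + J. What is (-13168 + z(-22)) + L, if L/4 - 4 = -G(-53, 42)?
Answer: -13049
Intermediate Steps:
G(Y, J) = J + Y
L = 60 (L = 16 + 4*(-(42 - 53)) = 16 + 4*(-1*(-11)) = 16 + 4*11 = 16 + 44 = 60)
(-13168 + z(-22)) + L = (-13168 + 59) + 60 = -13109 + 60 = -13049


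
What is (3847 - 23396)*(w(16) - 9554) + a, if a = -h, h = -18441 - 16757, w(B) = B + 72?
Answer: 185086032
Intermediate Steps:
w(B) = 72 + B
h = -35198
a = 35198 (a = -1*(-35198) = 35198)
(3847 - 23396)*(w(16) - 9554) + a = (3847 - 23396)*((72 + 16) - 9554) + 35198 = -19549*(88 - 9554) + 35198 = -19549*(-9466) + 35198 = 185050834 + 35198 = 185086032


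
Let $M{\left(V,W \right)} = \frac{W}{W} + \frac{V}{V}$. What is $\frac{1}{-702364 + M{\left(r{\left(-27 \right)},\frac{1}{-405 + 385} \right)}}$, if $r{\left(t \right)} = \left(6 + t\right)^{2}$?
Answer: $- \frac{1}{702362} \approx -1.4238 \cdot 10^{-6}$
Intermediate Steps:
$M{\left(V,W \right)} = 2$ ($M{\left(V,W \right)} = 1 + 1 = 2$)
$\frac{1}{-702364 + M{\left(r{\left(-27 \right)},\frac{1}{-405 + 385} \right)}} = \frac{1}{-702364 + 2} = \frac{1}{-702362} = - \frac{1}{702362}$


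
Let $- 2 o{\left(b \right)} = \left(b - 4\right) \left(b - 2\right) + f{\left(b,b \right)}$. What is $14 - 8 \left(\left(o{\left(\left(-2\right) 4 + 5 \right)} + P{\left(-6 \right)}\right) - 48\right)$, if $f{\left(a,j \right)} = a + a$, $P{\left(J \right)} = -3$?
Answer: $538$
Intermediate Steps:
$f{\left(a,j \right)} = 2 a$
$o{\left(b \right)} = - b - \frac{\left(-4 + b\right) \left(-2 + b\right)}{2}$ ($o{\left(b \right)} = - \frac{\left(b - 4\right) \left(b - 2\right) + 2 b}{2} = - \frac{\left(-4 + b\right) \left(-2 + b\right) + 2 b}{2} = - \frac{2 b + \left(-4 + b\right) \left(-2 + b\right)}{2} = - b - \frac{\left(-4 + b\right) \left(-2 + b\right)}{2}$)
$14 - 8 \left(\left(o{\left(\left(-2\right) 4 + 5 \right)} + P{\left(-6 \right)}\right) - 48\right) = 14 - 8 \left(\left(\left(-4 + 2 \left(\left(-2\right) 4 + 5\right) - \frac{\left(\left(-2\right) 4 + 5\right)^{2}}{2}\right) - 3\right) - 48\right) = 14 - 8 \left(\left(\left(-4 + 2 \left(-8 + 5\right) - \frac{\left(-8 + 5\right)^{2}}{2}\right) - 3\right) - 48\right) = 14 - 8 \left(\left(\left(-4 + 2 \left(-3\right) - \frac{\left(-3\right)^{2}}{2}\right) - 3\right) - 48\right) = 14 - 8 \left(\left(\left(-4 - 6 - \frac{9}{2}\right) - 3\right) - 48\right) = 14 - 8 \left(\left(- \frac{29}{2} - 3\right) - 48\right) = 14 - 8 \left(- \frac{35}{2} - 48\right) = 14 - -524 = 14 + 524 = 538$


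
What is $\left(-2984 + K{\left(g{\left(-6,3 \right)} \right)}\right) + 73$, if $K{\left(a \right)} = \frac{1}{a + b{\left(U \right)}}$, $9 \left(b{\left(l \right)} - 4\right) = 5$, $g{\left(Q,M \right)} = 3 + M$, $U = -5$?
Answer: $- \frac{276536}{95} \approx -2910.9$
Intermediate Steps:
$b{\left(l \right)} = \frac{41}{9}$ ($b{\left(l \right)} = 4 + \frac{1}{9} \cdot 5 = 4 + \frac{5}{9} = \frac{41}{9}$)
$K{\left(a \right)} = \frac{1}{\frac{41}{9} + a}$ ($K{\left(a \right)} = \frac{1}{a + \frac{41}{9}} = \frac{1}{\frac{41}{9} + a}$)
$\left(-2984 + K{\left(g{\left(-6,3 \right)} \right)}\right) + 73 = \left(-2984 + \frac{9}{41 + 9 \left(3 + 3\right)}\right) + 73 = \left(-2984 + \frac{9}{41 + 9 \cdot 6}\right) + 73 = \left(-2984 + \frac{9}{41 + 54}\right) + 73 = \left(-2984 + \frac{9}{95}\right) + 73 = - \frac{283471}{95} + 73 = - \frac{276536}{95}$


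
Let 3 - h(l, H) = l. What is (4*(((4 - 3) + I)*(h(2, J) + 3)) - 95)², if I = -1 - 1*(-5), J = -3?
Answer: 225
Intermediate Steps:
h(l, H) = 3 - l
I = 4 (I = -1 + 5 = 4)
(4*(((4 - 3) + I)*(h(2, J) + 3)) - 95)² = (4*(((4 - 3) + 4)*((3 - 1*2) + 3)) - 95)² = (4*((1 + 4)*((3 - 2) + 3)) - 95)² = (4*(5*(1 + 3)) - 95)² = (4*(5*4) - 95)² = (4*20 - 95)² = (80 - 95)² = (-15)² = 225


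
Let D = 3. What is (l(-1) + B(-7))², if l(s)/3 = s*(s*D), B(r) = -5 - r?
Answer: 121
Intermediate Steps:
l(s) = 9*s² (l(s) = 3*(s*(s*3)) = 3*(s*(3*s)) = 3*(3*s²) = 9*s²)
(l(-1) + B(-7))² = (9*(-1)² + (-5 - 1*(-7)))² = (9*1 + (-5 + 7))² = (9 + 2)² = 11² = 121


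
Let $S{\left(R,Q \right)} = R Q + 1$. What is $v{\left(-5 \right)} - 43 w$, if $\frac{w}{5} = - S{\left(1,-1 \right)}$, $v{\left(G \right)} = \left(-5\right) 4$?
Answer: $-20$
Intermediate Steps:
$S{\left(R,Q \right)} = 1 + Q R$ ($S{\left(R,Q \right)} = Q R + 1 = 1 + Q R$)
$v{\left(G \right)} = -20$
$w = 0$ ($w = 5 \left(- (1 - 1)\right) = 5 \left(\left(-1\right) 0\right) = 5 \cdot 0 = 0$)
$v{\left(-5 \right)} - 43 w = -20 - 0 = -20 + 0 = -20$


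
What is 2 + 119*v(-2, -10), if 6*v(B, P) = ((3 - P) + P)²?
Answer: 361/2 ≈ 180.50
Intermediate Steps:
v(B, P) = 3/2 (v(B, P) = ((3 - P) + P)²/6 = (⅙)*3² = (⅙)*9 = 3/2)
2 + 119*v(-2, -10) = 2 + 119*(3/2) = 2 + 357/2 = 361/2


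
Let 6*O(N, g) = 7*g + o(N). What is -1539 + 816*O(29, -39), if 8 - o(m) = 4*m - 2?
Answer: -53083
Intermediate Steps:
o(m) = 10 - 4*m (o(m) = 8 - (4*m - 2) = 8 - (-2 + 4*m) = 8 + (2 - 4*m) = 10 - 4*m)
O(N, g) = 5/3 - 2*N/3 + 7*g/6 (O(N, g) = (7*g + (10 - 4*N))/6 = (10 - 4*N + 7*g)/6 = 5/3 - 2*N/3 + 7*g/6)
-1539 + 816*O(29, -39) = -1539 + 816*(5/3 - ⅔*29 + (7/6)*(-39)) = -1539 + 816*(5/3 - 58/3 - 91/2) = -1539 + 816*(-379/6) = -1539 - 51544 = -53083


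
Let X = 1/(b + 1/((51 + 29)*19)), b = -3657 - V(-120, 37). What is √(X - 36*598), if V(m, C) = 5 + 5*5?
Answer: 2*I*√169035138977020042/5604239 ≈ 146.72*I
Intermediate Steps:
V(m, C) = 30 (V(m, C) = 5 + 25 = 30)
b = -3687 (b = -3657 - 1*30 = -3657 - 30 = -3687)
X = -1520/5604239 (X = 1/(-3687 + 1/((51 + 29)*19)) = 1/(-3687 + 1/(80*19)) = 1/(-3687 + 1/1520) = 1/(-5604239/1520) = -1520/5604239 ≈ -0.00027122)
√(X - 36*598) = √(-1520/5604239 - 36*598) = √(-1520/5604239 - 21528) = √(-120648058712/5604239) = 2*I*√169035138977020042/5604239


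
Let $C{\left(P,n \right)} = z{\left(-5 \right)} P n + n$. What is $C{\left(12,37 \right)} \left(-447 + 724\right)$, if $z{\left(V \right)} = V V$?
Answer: $3084949$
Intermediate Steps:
$z{\left(V \right)} = V^{2}$
$C{\left(P,n \right)} = n + 25 P n$ ($C{\left(P,n \right)} = \left(-5\right)^{2} P n + n = 25 P n + n = n + 25 P n$)
$C{\left(12,37 \right)} \left(-447 + 724\right) = 37 \left(1 + 25 \cdot 12\right) \left(-447 + 724\right) = 37 \left(1 + 300\right) 277 = 37 \cdot 301 \cdot 277 = 11137 \cdot 277 = 3084949$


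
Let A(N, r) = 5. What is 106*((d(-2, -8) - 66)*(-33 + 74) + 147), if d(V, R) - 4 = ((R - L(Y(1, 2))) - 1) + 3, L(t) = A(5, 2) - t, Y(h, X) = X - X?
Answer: -301676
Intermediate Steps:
Y(h, X) = 0
L(t) = 5 - t
d(V, R) = 1 + R (d(V, R) = 4 + (((R - (5 - 1*0)) - 1) + 3) = 4 + (((R - (5 + 0)) - 1) + 3) = 4 + (((R - 1*5) - 1) + 3) = 4 + (((R - 5) - 1) + 3) = 4 + (((-5 + R) - 1) + 3) = 4 + ((-6 + R) + 3) = 4 + (-3 + R) = 1 + R)
106*((d(-2, -8) - 66)*(-33 + 74) + 147) = 106*(((1 - 8) - 66)*(-33 + 74) + 147) = 106*((-7 - 66)*41 + 147) = 106*(-73*41 + 147) = 106*(-2993 + 147) = 106*(-2846) = -301676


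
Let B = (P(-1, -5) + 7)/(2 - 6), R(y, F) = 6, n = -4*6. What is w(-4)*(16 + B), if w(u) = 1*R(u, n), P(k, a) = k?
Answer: 87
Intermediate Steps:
n = -24
B = -3/2 (B = (-1 + 7)/(2 - 6) = 6/(-4) = 6*(-¼) = -3/2 ≈ -1.5000)
w(u) = 6 (w(u) = 1*6 = 6)
w(-4)*(16 + B) = 6*(16 - 3/2) = 6*(29/2) = 87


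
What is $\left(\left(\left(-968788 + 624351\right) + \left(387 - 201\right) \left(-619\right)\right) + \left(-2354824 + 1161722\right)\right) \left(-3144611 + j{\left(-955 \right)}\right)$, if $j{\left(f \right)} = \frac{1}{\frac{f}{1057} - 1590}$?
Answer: $\frac{8739220276394812116}{1681585} \approx 5.197 \cdot 10^{12}$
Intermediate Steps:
$j{\left(f \right)} = \frac{1}{-1590 + \frac{f}{1057}}$ ($j{\left(f \right)} = \frac{1}{f \frac{1}{1057} - 1590} = \frac{1}{\frac{f}{1057} - 1590} = \frac{1}{-1590 + \frac{f}{1057}}$)
$\left(\left(\left(-968788 + 624351\right) + \left(387 - 201\right) \left(-619\right)\right) + \left(-2354824 + 1161722\right)\right) \left(-3144611 + j{\left(-955 \right)}\right) = \left(\left(\left(-968788 + 624351\right) + \left(387 - 201\right) \left(-619\right)\right) + \left(-2354824 + 1161722\right)\right) \left(-3144611 + \frac{1057}{-1680630 - 955}\right) = \left(\left(-344437 + 186 \left(-619\right)\right) - 1193102\right) \left(-3144611 + \frac{1057}{-1681585}\right) = \left(\left(-344437 - 115134\right) - 1193102\right) \left(-3144611 + 1057 \left(- \frac{1}{1681585}\right)\right) = \left(-459571 - 1193102\right) \left(-3144611 - \frac{1057}{1681585}\right) = \left(-1652673\right) \left(- \frac{5287930689492}{1681585}\right) = \frac{8739220276394812116}{1681585}$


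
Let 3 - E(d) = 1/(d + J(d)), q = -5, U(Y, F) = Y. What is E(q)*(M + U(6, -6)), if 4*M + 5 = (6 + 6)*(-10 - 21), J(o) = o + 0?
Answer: -10943/40 ≈ -273.58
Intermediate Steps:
J(o) = o
E(d) = 3 - 1/(2*d) (E(d) = 3 - 1/(d + d) = 3 - 1/(2*d))
M = -377/4 (M = -5/4 + ((6 + 6)*(-10 - 21))/4 = -5/4 + (12*(-31))/4 = -5/4 + (1/4)*(-372) = -5/4 - 93 = -377/4 ≈ -94.250)
E(q)*(M + U(6, -6)) = (3 - 1/2/(-5))*(-377/4 + 6) = (3 - 1/2*(-1/5))*(-353/4) = (3 + 1/10)*(-353/4) = (31/10)*(-353/4) = -10943/40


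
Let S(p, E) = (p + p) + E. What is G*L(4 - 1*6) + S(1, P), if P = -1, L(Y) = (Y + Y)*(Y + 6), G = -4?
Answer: 65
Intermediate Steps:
L(Y) = 2*Y*(6 + Y) (L(Y) = (2*Y)*(6 + Y) = 2*Y*(6 + Y))
S(p, E) = E + 2*p (S(p, E) = 2*p + E = E + 2*p)
G*L(4 - 1*6) + S(1, P) = -8*(4 - 1*6)*(6 + (4 - 1*6)) + (-1 + 2*1) = -8*(4 - 6)*(6 + (4 - 6)) + (-1 + 2) = -8*(-2)*(6 - 2) + 1 = -8*(-2)*4 + 1 = -4*(-16) + 1 = 64 + 1 = 65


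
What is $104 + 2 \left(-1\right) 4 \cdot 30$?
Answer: $-136$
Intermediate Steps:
$104 + 2 \left(-1\right) 4 \cdot 30 = 104 + \left(-2\right) 4 \cdot 30 = 104 - 240 = -136$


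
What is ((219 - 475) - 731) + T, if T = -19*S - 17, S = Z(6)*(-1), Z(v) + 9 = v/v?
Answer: -1156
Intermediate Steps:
Z(v) = -8 (Z(v) = -9 + v/v = -9 + 1 = -8)
S = 8 (S = -8*(-1) = 8)
T = -169 (T = -19*8 - 17 = -152 - 17 = -169)
((219 - 475) - 731) + T = ((219 - 475) - 731) - 169 = (-256 - 731) - 169 = -987 - 169 = -1156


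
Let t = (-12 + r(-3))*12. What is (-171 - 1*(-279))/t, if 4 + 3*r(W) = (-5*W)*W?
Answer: -27/85 ≈ -0.31765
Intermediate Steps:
r(W) = -4/3 - 5*W²/3 (r(W) = -4/3 + ((-5*W)*W)/3 = -4/3 + (-5*W²)/3 = -4/3 - 5*W²/3)
t = -340 (t = (-12 + (-4/3 - 5/3*(-3)²))*12 = (-12 + (-4/3 - 5/3*9))*12 = (-12 + (-4/3 - 15))*12 = (-12 - 49/3)*12 = -85/3*12 = -340)
(-171 - 1*(-279))/t = (-171 - 1*(-279))/(-340) = (-171 + 279)*(-1/340) = 108*(-1/340) = -27/85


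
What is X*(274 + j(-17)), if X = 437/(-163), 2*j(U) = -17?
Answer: -232047/326 ≈ -711.80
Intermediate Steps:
j(U) = -17/2 (j(U) = (1/2)*(-17) = -17/2)
X = -437/163 (X = 437*(-1/163) = -437/163 ≈ -2.6810)
X*(274 + j(-17)) = -437*(274 - 17/2)/163 = -437/163*531/2 = -232047/326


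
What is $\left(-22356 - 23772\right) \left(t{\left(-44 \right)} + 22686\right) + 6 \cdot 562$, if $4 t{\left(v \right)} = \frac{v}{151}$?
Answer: $- \frac{158014414428}{151} \approx -1.0465 \cdot 10^{9}$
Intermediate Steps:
$t{\left(v \right)} = \frac{v}{604}$ ($t{\left(v \right)} = \frac{v \frac{1}{151}}{4} = \frac{\frac{1}{151} v}{4} = \frac{v}{604}$)
$\left(-22356 - 23772\right) \left(t{\left(-44 \right)} + 22686\right) + 6 \cdot 562 = \left(-22356 - 23772\right) \left(\frac{1}{604} \left(-44\right) + 22686\right) + 6 \cdot 562 = - 46128 \left(- \frac{11}{151} + 22686\right) + 3372 = \left(-46128\right) \frac{3425575}{151} + 3372 = - \frac{158014923600}{151} + 3372 = - \frac{158014414428}{151}$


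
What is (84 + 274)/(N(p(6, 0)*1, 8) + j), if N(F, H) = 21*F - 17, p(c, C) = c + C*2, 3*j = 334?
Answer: 1074/661 ≈ 1.6248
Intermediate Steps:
j = 334/3 (j = (⅓)*334 = 334/3 ≈ 111.33)
p(c, C) = c + 2*C
N(F, H) = -17 + 21*F
(84 + 274)/(N(p(6, 0)*1, 8) + j) = (84 + 274)/((-17 + 21*((6 + 2*0)*1)) + 334/3) = 358/((-17 + 21*((6 + 0)*1)) + 334/3) = 358/((-17 + 21*(6*1)) + 334/3) = 358/((-17 + 21*6) + 334/3) = 358/((-17 + 126) + 334/3) = 358/(109 + 334/3) = 358/(661/3) = 358*(3/661) = 1074/661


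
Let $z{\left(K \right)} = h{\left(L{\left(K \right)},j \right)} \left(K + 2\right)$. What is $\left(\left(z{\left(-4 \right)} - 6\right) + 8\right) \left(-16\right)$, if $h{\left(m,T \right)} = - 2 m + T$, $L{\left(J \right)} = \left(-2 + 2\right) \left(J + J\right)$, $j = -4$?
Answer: $-160$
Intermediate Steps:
$L{\left(J \right)} = 0$ ($L{\left(J \right)} = 0 \cdot 2 J = 0$)
$h{\left(m,T \right)} = T - 2 m$
$z{\left(K \right)} = -8 - 4 K$ ($z{\left(K \right)} = \left(-4 - 0\right) \left(K + 2\right) = \left(-4 + 0\right) \left(2 + K\right) = - 4 \left(2 + K\right) = -8 - 4 K$)
$\left(\left(z{\left(-4 \right)} - 6\right) + 8\right) \left(-16\right) = \left(\left(\left(-8 - -16\right) - 6\right) + 8\right) \left(-16\right) = \left(\left(\left(-8 + 16\right) - 6\right) + 8\right) \left(-16\right) = \left(\left(8 - 6\right) + 8\right) \left(-16\right) = \left(2 + 8\right) \left(-16\right) = 10 \left(-16\right) = -160$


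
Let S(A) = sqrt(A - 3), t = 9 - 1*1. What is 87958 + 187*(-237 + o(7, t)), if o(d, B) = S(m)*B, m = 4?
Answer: 45135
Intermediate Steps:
t = 8 (t = 9 - 1 = 8)
S(A) = sqrt(-3 + A)
o(d, B) = B (o(d, B) = sqrt(-3 + 4)*B = sqrt(1)*B = 1*B = B)
87958 + 187*(-237 + o(7, t)) = 87958 + 187*(-237 + 8) = 87958 + 187*(-229) = 87958 - 42823 = 45135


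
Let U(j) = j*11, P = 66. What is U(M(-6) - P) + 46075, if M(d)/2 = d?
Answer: 45217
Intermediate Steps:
M(d) = 2*d
U(j) = 11*j
U(M(-6) - P) + 46075 = 11*(2*(-6) - 1*66) + 46075 = 11*(-12 - 66) + 46075 = 11*(-78) + 46075 = -858 + 46075 = 45217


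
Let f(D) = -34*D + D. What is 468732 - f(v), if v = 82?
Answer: 471438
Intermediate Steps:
f(D) = -33*D
468732 - f(v) = 468732 - (-33)*82 = 468732 - 1*(-2706) = 468732 + 2706 = 471438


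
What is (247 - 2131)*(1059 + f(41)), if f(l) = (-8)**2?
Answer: -2115732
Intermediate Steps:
f(l) = 64
(247 - 2131)*(1059 + f(41)) = (247 - 2131)*(1059 + 64) = -1884*1123 = -2115732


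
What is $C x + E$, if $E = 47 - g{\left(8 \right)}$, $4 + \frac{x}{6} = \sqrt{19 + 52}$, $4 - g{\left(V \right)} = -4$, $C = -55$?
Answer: $1359 - 330 \sqrt{71} \approx -1421.6$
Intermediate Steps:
$g{\left(V \right)} = 8$ ($g{\left(V \right)} = 4 - -4 = 4 + 4 = 8$)
$x = -24 + 6 \sqrt{71}$ ($x = -24 + 6 \sqrt{19 + 52} = -24 + 6 \sqrt{71} \approx 26.557$)
$E = 39$ ($E = 47 - 8 = 39$)
$C x + E = - 55 \left(-24 + 6 \sqrt{71}\right) + 39 = \left(1320 - 330 \sqrt{71}\right) + 39 = 1359 - 330 \sqrt{71}$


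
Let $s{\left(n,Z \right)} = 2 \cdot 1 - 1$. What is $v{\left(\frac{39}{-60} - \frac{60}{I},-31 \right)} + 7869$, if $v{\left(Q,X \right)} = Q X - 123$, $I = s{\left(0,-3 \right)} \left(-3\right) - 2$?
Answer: $\frac{147883}{20} \approx 7394.1$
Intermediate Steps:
$s{\left(n,Z \right)} = 1$ ($s{\left(n,Z \right)} = 2 - 1 = 1$)
$I = -5$ ($I = 1 \left(-3\right) - 2 = -3 - 2 = -5$)
$v{\left(Q,X \right)} = -123 + Q X$
$v{\left(\frac{39}{-60} - \frac{60}{I},-31 \right)} + 7869 = \left(-123 + \left(\frac{39}{-60} - \frac{60}{-5}\right) \left(-31\right)\right) + 7869 = \left(-123 + \left(39 \left(- \frac{1}{60}\right) - -12\right) \left(-31\right)\right) + 7869 = \left(-123 + \left(- \frac{13}{20} + 12\right) \left(-31\right)\right) + 7869 = \left(-123 + \frac{227}{20} \left(-31\right)\right) + 7869 = \left(-123 - \frac{7037}{20}\right) + 7869 = - \frac{9497}{20} + 7869 = \frac{147883}{20}$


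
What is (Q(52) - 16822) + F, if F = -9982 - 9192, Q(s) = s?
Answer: -35944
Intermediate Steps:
F = -19174
(Q(52) - 16822) + F = (52 - 16822) - 19174 = -16770 - 19174 = -35944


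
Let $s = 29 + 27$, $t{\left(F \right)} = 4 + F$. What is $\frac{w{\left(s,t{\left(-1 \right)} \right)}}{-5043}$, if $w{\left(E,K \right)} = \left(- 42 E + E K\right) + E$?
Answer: $\frac{2128}{5043} \approx 0.42197$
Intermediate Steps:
$s = 56$
$w{\left(E,K \right)} = - 41 E + E K$
$\frac{w{\left(s,t{\left(-1 \right)} \right)}}{-5043} = \frac{56 \left(-41 + \left(4 - 1\right)\right)}{-5043} = 56 \left(-41 + 3\right) \left(- \frac{1}{5043}\right) = 56 \left(-38\right) \left(- \frac{1}{5043}\right) = \left(-2128\right) \left(- \frac{1}{5043}\right) = \frac{2128}{5043}$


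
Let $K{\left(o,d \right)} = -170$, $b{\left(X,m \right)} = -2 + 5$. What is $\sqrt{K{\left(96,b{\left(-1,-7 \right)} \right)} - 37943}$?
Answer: $i \sqrt{38113} \approx 195.23 i$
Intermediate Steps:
$b{\left(X,m \right)} = 3$
$\sqrt{K{\left(96,b{\left(-1,-7 \right)} \right)} - 37943} = \sqrt{-170 - 37943} = \sqrt{-38113} = i \sqrt{38113}$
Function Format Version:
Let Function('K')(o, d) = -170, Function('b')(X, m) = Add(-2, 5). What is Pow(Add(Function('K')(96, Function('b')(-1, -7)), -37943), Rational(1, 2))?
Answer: Mul(I, Pow(38113, Rational(1, 2))) ≈ Mul(195.23, I)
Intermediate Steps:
Function('b')(X, m) = 3
Pow(Add(Function('K')(96, Function('b')(-1, -7)), -37943), Rational(1, 2)) = Pow(Add(-170, -37943), Rational(1, 2)) = Pow(-38113, Rational(1, 2)) = Mul(I, Pow(38113, Rational(1, 2)))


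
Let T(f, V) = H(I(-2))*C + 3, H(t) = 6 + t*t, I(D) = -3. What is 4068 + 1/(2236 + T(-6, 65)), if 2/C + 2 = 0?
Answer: 9047233/2224 ≈ 4068.0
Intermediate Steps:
C = -1 (C = 2/(-2 + 0) = 2/(-2) = 2*(-1/2) = -1)
H(t) = 6 + t**2
T(f, V) = -12 (T(f, V) = (6 + (-3)**2)*(-1) + 3 = (6 + 9)*(-1) + 3 = 15*(-1) + 3 = -15 + 3 = -12)
4068 + 1/(2236 + T(-6, 65)) = 4068 + 1/(2236 - 12) = 4068 + 1/2224 = 9047233/2224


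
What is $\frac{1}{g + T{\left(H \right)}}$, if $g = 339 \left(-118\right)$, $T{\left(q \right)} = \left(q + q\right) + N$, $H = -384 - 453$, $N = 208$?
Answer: $- \frac{1}{41468} \approx -2.4115 \cdot 10^{-5}$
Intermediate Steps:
$H = -837$
$T{\left(q \right)} = 208 + 2 q$ ($T{\left(q \right)} = \left(q + q\right) + 208 = 2 q + 208 = 208 + 2 q$)
$g = -40002$
$\frac{1}{g + T{\left(H \right)}} = \frac{1}{-40002 + \left(208 + 2 \left(-837\right)\right)} = \frac{1}{-40002 + \left(208 - 1674\right)} = \frac{1}{-40002 - 1466} = \frac{1}{-41468} = - \frac{1}{41468}$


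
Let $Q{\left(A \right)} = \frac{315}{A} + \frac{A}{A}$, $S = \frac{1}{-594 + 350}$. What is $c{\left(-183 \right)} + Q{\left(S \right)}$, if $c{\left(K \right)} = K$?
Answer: $-77042$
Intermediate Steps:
$S = - \frac{1}{244}$ ($S = \frac{1}{-244} = - \frac{1}{244} \approx -0.0040984$)
$Q{\left(A \right)} = 1 + \frac{315}{A}$ ($Q{\left(A \right)} = \frac{315}{A} + 1 = 1 + \frac{315}{A}$)
$c{\left(-183 \right)} + Q{\left(S \right)} = -183 + \frac{315 - \frac{1}{244}}{- \frac{1}{244}} = -183 - 76859 = -77042$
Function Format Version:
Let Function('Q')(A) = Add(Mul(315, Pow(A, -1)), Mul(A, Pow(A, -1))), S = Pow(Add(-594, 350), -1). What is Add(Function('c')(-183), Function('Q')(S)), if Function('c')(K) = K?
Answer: -77042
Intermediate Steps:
S = Rational(-1, 244) (S = Pow(-244, -1) = Rational(-1, 244) ≈ -0.0040984)
Function('Q')(A) = Add(1, Mul(315, Pow(A, -1))) (Function('Q')(A) = Add(Mul(315, Pow(A, -1)), 1) = Add(1, Mul(315, Pow(A, -1))))
Add(Function('c')(-183), Function('Q')(S)) = Add(-183, Mul(Pow(Rational(-1, 244), -1), Add(315, Rational(-1, 244)))) = Add(-183, Mul(-244, Rational(76859, 244))) = Add(-183, -76859) = -77042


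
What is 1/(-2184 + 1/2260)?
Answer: -2260/4935839 ≈ -0.00045788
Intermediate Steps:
1/(-2184 + 1/2260) = 1/(-4935839/2260) = -2260/4935839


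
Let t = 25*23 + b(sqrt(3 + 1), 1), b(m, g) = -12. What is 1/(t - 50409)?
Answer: -1/49846 ≈ -2.0062e-5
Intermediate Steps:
t = 563 (t = 25*23 - 12 = 575 - 12 = 563)
1/(t - 50409) = 1/(563 - 50409) = 1/(-49846) = -1/49846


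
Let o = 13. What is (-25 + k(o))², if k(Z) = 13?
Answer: 144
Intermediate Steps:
(-25 + k(o))² = (-25 + 13)² = (-12)² = 144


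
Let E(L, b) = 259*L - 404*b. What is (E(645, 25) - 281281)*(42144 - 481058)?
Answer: 54568421964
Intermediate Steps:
E(L, b) = -404*b + 259*L
(E(645, 25) - 281281)*(42144 - 481058) = ((-404*25 + 259*645) - 281281)*(42144 - 481058) = ((-10100 + 167055) - 281281)*(-438914) = (156955 - 281281)*(-438914) = -124326*(-438914) = 54568421964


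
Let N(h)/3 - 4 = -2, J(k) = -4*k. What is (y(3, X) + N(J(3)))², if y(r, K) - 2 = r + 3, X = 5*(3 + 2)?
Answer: 196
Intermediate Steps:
N(h) = 6 (N(h) = 12 + 3*(-2) = 12 - 6 = 6)
X = 25 (X = 5*5 = 25)
y(r, K) = 5 + r (y(r, K) = 2 + (r + 3) = 2 + (3 + r) = 5 + r)
(y(3, X) + N(J(3)))² = ((5 + 3) + 6)² = (8 + 6)² = 14² = 196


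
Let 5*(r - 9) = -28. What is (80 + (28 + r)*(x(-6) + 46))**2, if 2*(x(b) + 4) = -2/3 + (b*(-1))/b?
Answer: 1695710041/900 ≈ 1.8841e+6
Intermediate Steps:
r = 17/5 (r = 9 + (1/5)*(-28) = 9 - 28/5 = 17/5 ≈ 3.4000)
x(b) = -29/6 (x(b) = -4 + (-2/3 + (b*(-1))/b)/2 = -4 + (-2*1/3 + (-b)/b)/2 = -4 + (-2/3 - 1)/2 = -4 + (1/2)*(-5/3) = -4 - 5/6 = -29/6)
(80 + (28 + r)*(x(-6) + 46))**2 = (80 + (28 + 17/5)*(-29/6 + 46))**2 = (80 + (157/5)*(247/6))**2 = (80 + 38779/30)**2 = (41179/30)**2 = 1695710041/900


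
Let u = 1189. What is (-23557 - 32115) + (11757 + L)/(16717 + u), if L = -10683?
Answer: -498430879/8953 ≈ -55672.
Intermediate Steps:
(-23557 - 32115) + (11757 + L)/(16717 + u) = (-23557 - 32115) + (11757 - 10683)/(16717 + 1189) = -55672 + 1074/17906 = -55672 + 1074*(1/17906) = -55672 + 537/8953 = -498430879/8953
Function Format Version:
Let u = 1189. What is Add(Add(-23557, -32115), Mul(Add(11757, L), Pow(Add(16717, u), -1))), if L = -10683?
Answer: Rational(-498430879, 8953) ≈ -55672.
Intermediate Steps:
Add(Add(-23557, -32115), Mul(Add(11757, L), Pow(Add(16717, u), -1))) = Add(Add(-23557, -32115), Mul(Add(11757, -10683), Pow(Add(16717, 1189), -1))) = Add(-55672, Mul(1074, Pow(17906, -1))) = Add(-55672, Mul(1074, Rational(1, 17906))) = Add(-55672, Rational(537, 8953)) = Rational(-498430879, 8953)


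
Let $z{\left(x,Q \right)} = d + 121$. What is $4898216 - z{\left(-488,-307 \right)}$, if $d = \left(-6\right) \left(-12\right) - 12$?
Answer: $4898035$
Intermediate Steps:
$d = 60$ ($d = 72 - 12 = 60$)
$z{\left(x,Q \right)} = 181$ ($z{\left(x,Q \right)} = 60 + 121 = 181$)
$4898216 - z{\left(-488,-307 \right)} = 4898216 - 181 = 4898035$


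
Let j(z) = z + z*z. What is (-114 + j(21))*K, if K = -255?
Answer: -88740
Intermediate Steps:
j(z) = z + z**2
(-114 + j(21))*K = (-114 + 21*(1 + 21))*(-255) = (-114 + 21*22)*(-255) = (-114 + 462)*(-255) = 348*(-255) = -88740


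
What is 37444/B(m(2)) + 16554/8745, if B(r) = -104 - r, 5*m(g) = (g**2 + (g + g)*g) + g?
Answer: -271399844/778305 ≈ -348.71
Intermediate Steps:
m(g) = g/5 + 3*g**2/5 (m(g) = ((g**2 + (g + g)*g) + g)/5 = ((g**2 + (2*g)*g) + g)/5 = ((g**2 + 2*g**2) + g)/5 = (3*g**2 + g)/5 = (g + 3*g**2)/5 = g/5 + 3*g**2/5)
37444/B(m(2)) + 16554/8745 = 37444/(-104 - 2*(1 + 3*2)/5) + 16554/8745 = 37444/(-104 - 2*(1 + 6)/5) + 16554*(1/8745) = 37444/(-104 - 2*7/5) + 5518/2915 = 37444/(-104 - 1*14/5) + 5518/2915 = 37444/(-104 - 14/5) + 5518/2915 = 37444/(-534/5) + 5518/2915 = 37444*(-5/534) + 5518/2915 = -93610/267 + 5518/2915 = -271399844/778305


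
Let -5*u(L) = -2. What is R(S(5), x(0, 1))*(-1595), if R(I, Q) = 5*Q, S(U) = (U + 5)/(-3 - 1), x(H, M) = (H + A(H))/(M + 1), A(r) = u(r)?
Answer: -1595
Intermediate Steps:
u(L) = 2/5 (u(L) = -1/5*(-2) = 2/5)
A(r) = 2/5
x(H, M) = (2/5 + H)/(1 + M) (x(H, M) = (H + 2/5)/(M + 1) = (2/5 + H)/(1 + M))
S(U) = -5/4 - U/4 (S(U) = (5 + U)/(-4) = (5 + U)*(-1/4) = -5/4 - U/4)
R(S(5), x(0, 1))*(-1595) = (5*((2/5 + 0)/(1 + 1)))*(-1595) = (5*((2/5)/2))*(-1595) = (5*((1/2)*(2/5)))*(-1595) = (5*(1/5))*(-1595) = 1*(-1595) = -1595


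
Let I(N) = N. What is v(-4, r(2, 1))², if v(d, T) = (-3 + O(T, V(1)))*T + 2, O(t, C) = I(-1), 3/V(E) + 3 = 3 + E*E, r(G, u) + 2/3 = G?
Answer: 100/9 ≈ 11.111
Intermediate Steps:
r(G, u) = -⅔ + G
V(E) = 3/E² (V(E) = 3/(-3 + (3 + E*E)) = 3/(-3 + (3 + E²)) = 3/(E²) = 3/E²)
O(t, C) = -1
v(d, T) = 2 - 4*T (v(d, T) = (-3 - 1)*T + 2 = -4*T + 2 = 2 - 4*T)
v(-4, r(2, 1))² = (2 - 4*(-⅔ + 2))² = (2 - 4*4/3)² = (2 - 16/3)² = (-10/3)² = 100/9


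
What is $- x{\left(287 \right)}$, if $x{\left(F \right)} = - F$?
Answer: $287$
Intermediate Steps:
$- x{\left(287 \right)} = - \left(-1\right) 287 = \left(-1\right) \left(-287\right) = 287$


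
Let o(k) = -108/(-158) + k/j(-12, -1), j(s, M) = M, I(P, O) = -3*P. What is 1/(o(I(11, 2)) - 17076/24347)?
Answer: 1923413/63438363 ≈ 0.030319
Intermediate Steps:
o(k) = 54/79 - k (o(k) = -108/(-158) + k/(-1) = -108*(-1/158) + k*(-1) = 54/79 - k)
1/(o(I(11, 2)) - 17076/24347) = 1/((54/79 - (-3)*11) - 17076/24347) = 1/((54/79 - 1*(-33)) - 17076*1/24347) = 1/((54/79 + 33) - 17076/24347) = 1/(2661/79 - 17076/24347) = 1/(63438363/1923413) = 1923413/63438363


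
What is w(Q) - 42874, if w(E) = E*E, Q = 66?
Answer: -38518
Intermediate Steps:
w(E) = E²
w(Q) - 42874 = 66² - 42874 = 4356 - 42874 = -38518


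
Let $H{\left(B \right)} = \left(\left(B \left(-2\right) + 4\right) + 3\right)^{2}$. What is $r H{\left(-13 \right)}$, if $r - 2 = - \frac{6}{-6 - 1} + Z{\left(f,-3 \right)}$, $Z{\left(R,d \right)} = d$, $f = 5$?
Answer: $- \frac{1089}{7} \approx -155.57$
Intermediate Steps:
$r = - \frac{1}{7}$ ($r = 2 - \left(3 + \frac{6}{-6 - 1}\right) = 2 - \left(3 + \frac{6}{-7}\right) = 2 - \frac{15}{7} = - \frac{1}{7} \approx -0.14286$)
$H{\left(B \right)} = \left(7 - 2 B\right)^{2}$ ($H{\left(B \right)} = \left(\left(- 2 B + 4\right) + 3\right)^{2} = \left(\left(4 - 2 B\right) + 3\right)^{2} = \left(7 - 2 B\right)^{2}$)
$r H{\left(-13 \right)} = - \frac{\left(-7 + 2 \left(-13\right)\right)^{2}}{7} = - \frac{\left(-7 - 26\right)^{2}}{7} = - \frac{\left(-33\right)^{2}}{7} = \left(- \frac{1}{7}\right) 1089 = - \frac{1089}{7}$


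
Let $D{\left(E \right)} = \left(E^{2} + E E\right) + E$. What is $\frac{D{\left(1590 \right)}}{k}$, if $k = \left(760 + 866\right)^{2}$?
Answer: $\frac{842965}{440646} \approx 1.913$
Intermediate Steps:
$D{\left(E \right)} = E + 2 E^{2}$ ($D{\left(E \right)} = \left(E^{2} + E^{2}\right) + E = 2 E^{2} + E = E + 2 E^{2}$)
$k = 2643876$ ($k = 1626^{2} = 2643876$)
$\frac{D{\left(1590 \right)}}{k} = \frac{1590 \left(1 + 2 \cdot 1590\right)}{2643876} = 1590 \left(1 + 3180\right) \frac{1}{2643876} = 1590 \cdot 3181 \cdot \frac{1}{2643876} = 5057790 \cdot \frac{1}{2643876} = \frac{842965}{440646}$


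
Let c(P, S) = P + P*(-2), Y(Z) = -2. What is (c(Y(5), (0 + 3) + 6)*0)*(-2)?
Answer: 0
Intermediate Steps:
c(P, S) = -P (c(P, S) = P - 2*P = -P)
(c(Y(5), (0 + 3) + 6)*0)*(-2) = (-1*(-2)*0)*(-2) = (2*0)*(-2) = 0*(-2) = 0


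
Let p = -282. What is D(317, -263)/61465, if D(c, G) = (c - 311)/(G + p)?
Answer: -6/33498425 ≈ -1.7911e-7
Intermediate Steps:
D(c, G) = (-311 + c)/(-282 + G) (D(c, G) = (c - 311)/(G - 282) = (-311 + c)/(-282 + G))
D(317, -263)/61465 = ((-311 + 317)/(-282 - 263))/61465 = (6/(-545))*(1/61465) = -1/545*6*(1/61465) = -6/545*1/61465 = -6/33498425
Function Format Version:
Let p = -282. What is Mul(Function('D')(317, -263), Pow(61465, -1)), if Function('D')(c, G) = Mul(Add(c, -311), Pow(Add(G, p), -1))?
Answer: Rational(-6, 33498425) ≈ -1.7911e-7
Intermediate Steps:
Function('D')(c, G) = Mul(Pow(Add(-282, G), -1), Add(-311, c)) (Function('D')(c, G) = Mul(Add(c, -311), Pow(Add(G, -282), -1)) = Mul(Add(-311, c), Pow(Add(-282, G), -1)) = Mul(Pow(Add(-282, G), -1), Add(-311, c)))
Mul(Function('D')(317, -263), Pow(61465, -1)) = Mul(Mul(Pow(Add(-282, -263), -1), Add(-311, 317)), Pow(61465, -1)) = Mul(Mul(Pow(-545, -1), 6), Rational(1, 61465)) = Mul(Mul(Rational(-1, 545), 6), Rational(1, 61465)) = Mul(Rational(-6, 545), Rational(1, 61465)) = Rational(-6, 33498425)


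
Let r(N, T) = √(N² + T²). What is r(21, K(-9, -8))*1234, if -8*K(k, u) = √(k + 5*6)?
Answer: 617*√28245/4 ≈ 25924.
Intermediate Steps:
K(k, u) = -√(30 + k)/8 (K(k, u) = -√(k + 5*6)/8 = -√(k + 30)/8 = -√(30 + k)/8)
r(21, K(-9, -8))*1234 = √(21² + (-√(30 - 9)/8)²)*1234 = √(441 + (-√21/8)²)*1234 = √(441 + 21/64)*1234 = √(28245/64)*1234 = (√28245/8)*1234 = 617*√28245/4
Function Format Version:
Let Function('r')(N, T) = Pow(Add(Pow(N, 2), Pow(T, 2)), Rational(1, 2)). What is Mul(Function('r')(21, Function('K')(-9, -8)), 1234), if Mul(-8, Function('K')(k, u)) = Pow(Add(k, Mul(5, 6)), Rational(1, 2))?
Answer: Mul(Rational(617, 4), Pow(28245, Rational(1, 2))) ≈ 25924.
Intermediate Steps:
Function('K')(k, u) = Mul(Rational(-1, 8), Pow(Add(30, k), Rational(1, 2))) (Function('K')(k, u) = Mul(Rational(-1, 8), Pow(Add(k, Mul(5, 6)), Rational(1, 2))) = Mul(Rational(-1, 8), Pow(Add(k, 30), Rational(1, 2))) = Mul(Rational(-1, 8), Pow(Add(30, k), Rational(1, 2))))
Mul(Function('r')(21, Function('K')(-9, -8)), 1234) = Mul(Pow(Add(Pow(21, 2), Pow(Mul(Rational(-1, 8), Pow(Add(30, -9), Rational(1, 2))), 2)), Rational(1, 2)), 1234) = Mul(Pow(Add(441, Pow(Mul(Rational(-1, 8), Pow(21, Rational(1, 2))), 2)), Rational(1, 2)), 1234) = Mul(Pow(Add(441, Rational(21, 64)), Rational(1, 2)), 1234) = Mul(Pow(Rational(28245, 64), Rational(1, 2)), 1234) = Mul(Mul(Rational(1, 8), Pow(28245, Rational(1, 2))), 1234) = Mul(Rational(617, 4), Pow(28245, Rational(1, 2)))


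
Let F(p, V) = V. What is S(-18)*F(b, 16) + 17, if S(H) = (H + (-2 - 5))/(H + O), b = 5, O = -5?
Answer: 791/23 ≈ 34.391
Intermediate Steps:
S(H) = (-7 + H)/(-5 + H) (S(H) = (H + (-2 - 5))/(H - 5) = (H - 7)/(-5 + H) = (-7 + H)/(-5 + H))
S(-18)*F(b, 16) + 17 = ((-7 - 18)/(-5 - 18))*16 + 17 = (-25/(-23))*16 + 17 = -1/23*(-25)*16 + 17 = (25/23)*16 + 17 = 400/23 + 17 = 791/23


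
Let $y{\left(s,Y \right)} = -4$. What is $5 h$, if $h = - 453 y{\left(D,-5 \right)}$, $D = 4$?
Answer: $9060$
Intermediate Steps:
$h = 1812$ ($h = \left(-453\right) \left(-4\right) = 1812$)
$5 h = 5 \cdot 1812 = 9060$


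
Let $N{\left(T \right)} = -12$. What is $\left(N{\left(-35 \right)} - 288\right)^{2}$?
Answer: $90000$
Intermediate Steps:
$\left(N{\left(-35 \right)} - 288\right)^{2} = \left(-12 - 288\right)^{2} = \left(-300\right)^{2} = 90000$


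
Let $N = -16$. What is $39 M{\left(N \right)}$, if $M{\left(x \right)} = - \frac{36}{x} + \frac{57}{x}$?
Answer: $- \frac{819}{16} \approx -51.188$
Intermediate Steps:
$M{\left(x \right)} = \frac{21}{x}$
$39 M{\left(N \right)} = 39 \frac{21}{-16} = 39 \cdot 21 \left(- \frac{1}{16}\right) = 39 \left(- \frac{21}{16}\right) = - \frac{819}{16}$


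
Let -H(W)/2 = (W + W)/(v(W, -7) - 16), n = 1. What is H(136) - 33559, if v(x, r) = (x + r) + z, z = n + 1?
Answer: -3859829/115 ≈ -33564.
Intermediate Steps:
z = 2 (z = 1 + 1 = 2)
v(x, r) = 2 + r + x (v(x, r) = (x + r) + 2 = (r + x) + 2 = 2 + r + x)
H(W) = -4*W/(-21 + W) (H(W) = -2*(W + W)/((2 - 7 + W) - 16) = -2*2*W/((-5 + W) - 16) = -2*2*W/(-21 + W) = -4*W/(-21 + W))
H(136) - 33559 = -4*136/(-21 + 136) - 33559 = -4*136/115 - 33559 = -4*136*1/115 - 33559 = -544/115 - 33559 = -3859829/115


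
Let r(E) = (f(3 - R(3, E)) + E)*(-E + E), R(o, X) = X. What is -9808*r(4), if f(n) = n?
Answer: 0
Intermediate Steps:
r(E) = 0 (r(E) = ((3 - E) + E)*(-E + E) = 3*0 = 0)
-9808*r(4) = -9808*0 = 0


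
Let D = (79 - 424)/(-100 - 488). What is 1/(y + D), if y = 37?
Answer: 196/7367 ≈ 0.026605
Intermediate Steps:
D = 115/196 (D = -345/(-588) = -345*(-1/588) = 115/196 ≈ 0.58673)
1/(y + D) = 1/(37 + 115/196) = 1/(7367/196) = 196/7367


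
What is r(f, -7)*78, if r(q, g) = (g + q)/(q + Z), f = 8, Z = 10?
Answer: 13/3 ≈ 4.3333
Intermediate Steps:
r(q, g) = (g + q)/(10 + q) (r(q, g) = (g + q)/(q + 10) = (g + q)/(10 + q))
r(f, -7)*78 = ((-7 + 8)/(10 + 8))*78 = (1/18)*78 = 13/3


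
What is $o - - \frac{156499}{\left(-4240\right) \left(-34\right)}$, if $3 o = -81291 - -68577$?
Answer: $- \frac{610793581}{144160} \approx -4236.9$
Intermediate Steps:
$o = -4238$ ($o = \frac{-81291 - -68577}{3} = \frac{-81291 + 68577}{3} = \frac{1}{3} \left(-12714\right) = -4238$)
$o - - \frac{156499}{\left(-4240\right) \left(-34\right)} = -4238 - - \frac{156499}{\left(-4240\right) \left(-34\right)} = -4238 - - \frac{156499}{144160} = -4238 + \frac{156499}{144160} = - \frac{610793581}{144160}$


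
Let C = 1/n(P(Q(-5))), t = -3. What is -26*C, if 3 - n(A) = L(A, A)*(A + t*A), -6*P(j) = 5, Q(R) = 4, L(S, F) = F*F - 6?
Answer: -2808/1279 ≈ -2.1955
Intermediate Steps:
L(S, F) = -6 + F² (L(S, F) = F² - 6 = -6 + F²)
P(j) = -⅚ (P(j) = -⅙*5 = -⅚)
n(A) = 3 + 2*A*(-6 + A²) (n(A) = 3 - (-6 + A²)*(A - 3*A) = 3 - (-6 + A²)*(-2*A) = 3 - (-2)*A*(-6 + A²) = 3 + 2*A*(-6 + A²))
C = 108/1279 (C = 1/(3 + 2*(-⅚)*(-6 + (-⅚)²)) = 1/(3 + 2*(-⅚)*(-6 + 25/36)) = 1/(3 + 2*(-⅚)*(-191/36)) = 1/(3 + 955/108) = 1/(1279/108) = 108/1279 ≈ 0.084441)
-26*C = -26*108/1279 = -2808/1279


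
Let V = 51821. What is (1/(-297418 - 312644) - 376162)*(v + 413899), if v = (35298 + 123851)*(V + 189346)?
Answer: -4403980403606010289595/305031 ≈ -1.4438e+16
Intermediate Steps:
v = 38381486883 (v = (35298 + 123851)*(51821 + 189346) = 159149*241167 = 38381486883)
(1/(-297418 - 312644) - 376162)*(v + 413899) = (1/(-297418 - 312644) - 376162)*(38381486883 + 413899) = (1/(-610062) - 376162)*38381900782 = (-1/610062 - 376162)*38381900782 = -229482142045/610062*38381900782 = -4403980403606010289595/305031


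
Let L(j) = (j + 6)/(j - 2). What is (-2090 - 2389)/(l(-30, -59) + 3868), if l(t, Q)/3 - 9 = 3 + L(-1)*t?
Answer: -4479/4054 ≈ -1.1048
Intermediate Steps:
L(j) = (6 + j)/(-2 + j)
l(t, Q) = 36 - 5*t (l(t, Q) = 27 + 3*(3 + ((6 - 1)/(-2 - 1))*t) = 27 + 3*(3 + (5/(-3))*t) = 27 + 3*(3 + (-⅓*5)*t) = 27 + 3*(3 - 5*t/3) = 27 + (9 - 5*t) = 36 - 5*t)
(-2090 - 2389)/(l(-30, -59) + 3868) = (-2090 - 2389)/((36 - 5*(-30)) + 3868) = -4479/((36 + 150) + 3868) = -4479/(186 + 3868) = -4479/4054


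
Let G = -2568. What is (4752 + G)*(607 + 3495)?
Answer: 8958768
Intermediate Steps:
(4752 + G)*(607 + 3495) = (4752 - 2568)*(607 + 3495) = 2184*4102 = 8958768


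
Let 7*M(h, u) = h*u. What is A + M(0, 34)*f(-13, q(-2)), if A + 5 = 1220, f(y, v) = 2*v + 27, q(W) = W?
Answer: 1215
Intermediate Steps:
f(y, v) = 27 + 2*v
M(h, u) = h*u/7 (M(h, u) = (h*u)/7 = h*u/7)
A = 1215 (A = -5 + 1220 = 1215)
A + M(0, 34)*f(-13, q(-2)) = 1215 + ((⅐)*0*34)*(27 + 2*(-2)) = 1215 + 0*(27 - 4) = 1215 + 0*23 = 1215 + 0 = 1215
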